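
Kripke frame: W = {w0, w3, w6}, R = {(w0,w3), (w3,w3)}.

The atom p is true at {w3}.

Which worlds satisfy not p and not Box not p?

{w0}

w0: not p is T, not Box not p is T. ✓
w3: not p is F, not Box not p is T. ✗
w6: not p is T, not Box not p is F. ✗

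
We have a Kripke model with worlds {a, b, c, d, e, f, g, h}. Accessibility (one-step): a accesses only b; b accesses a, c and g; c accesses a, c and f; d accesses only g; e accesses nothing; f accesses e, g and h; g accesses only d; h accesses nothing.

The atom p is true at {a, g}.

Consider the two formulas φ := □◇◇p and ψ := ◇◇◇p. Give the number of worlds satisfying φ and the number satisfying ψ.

For □◇◇p:
a: successors {b}; ◇◇p there: b:T. ✓
b: successors {a, c, g}; ◇◇p there: a:T, c:T, g:T. ✓
c: successors {a, c, f}; ◇◇p there: a:T, c:T, f:F. ✗
d: successors {g}; ◇◇p there: g:T. ✓
e: no successors, so □◇◇p holds vacuously. ✓
f: successors {e, g, h}; ◇◇p there: e:F, g:T, h:F. ✗
g: successors {d}; ◇◇p there: d:F. ✗
h: no successors, so □◇◇p holds vacuously. ✓
— 5 worlds.
For ◇◇◇p:
a: successors {b}; ◇◇p there: b:T. ✓
b: successors {a, c, g}; ◇◇p there: a:T, c:T, g:T. ✓
c: successors {a, c, f}; ◇◇p there: a:T, c:T, f:F. ✓
d: successors {g}; ◇◇p there: g:T. ✓
e: no successors, so ◇◇◇p fails. ✗
f: successors {e, g, h}; ◇◇p there: e:F, g:T, h:F. ✓
g: successors {d}; ◇◇p there: d:F. ✗
h: no successors, so ◇◇◇p fails. ✗
— 5 worlds.

5 and 5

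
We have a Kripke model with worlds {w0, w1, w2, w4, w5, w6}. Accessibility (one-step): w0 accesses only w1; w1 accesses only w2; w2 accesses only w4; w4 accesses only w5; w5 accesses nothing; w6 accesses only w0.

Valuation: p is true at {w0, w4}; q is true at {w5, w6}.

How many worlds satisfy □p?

3

w0: successors {w1}; p there: w1:F. ✗
w1: successors {w2}; p there: w2:F. ✗
w2: successors {w4}; p there: w4:T. ✓
w4: successors {w5}; p there: w5:F. ✗
w5: no successors, so □p holds vacuously. ✓
w6: successors {w0}; p there: w0:T. ✓
Satisfying worlds: {w2, w5, w6}.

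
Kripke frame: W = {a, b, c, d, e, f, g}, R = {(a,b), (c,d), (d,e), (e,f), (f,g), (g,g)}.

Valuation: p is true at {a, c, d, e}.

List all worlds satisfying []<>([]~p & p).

a: successors {b}; <>([]~p & p) there: b:F. ✗
b: no successors, so []<>([]~p & p) holds vacuously. ✓
c: successors {d}; <>([]~p & p) there: d:T. ✓
d: successors {e}; <>([]~p & p) there: e:F. ✗
e: successors {f}; <>([]~p & p) there: f:F. ✗
f: successors {g}; <>([]~p & p) there: g:F. ✗
g: successors {g}; <>([]~p & p) there: g:F. ✗

{b, c}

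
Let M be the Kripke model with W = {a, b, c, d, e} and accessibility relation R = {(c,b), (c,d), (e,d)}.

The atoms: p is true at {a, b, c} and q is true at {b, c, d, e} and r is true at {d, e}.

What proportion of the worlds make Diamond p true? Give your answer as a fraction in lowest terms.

a: no successors, so Diamond p fails. ✗
b: no successors, so Diamond p fails. ✗
c: successors {b, d}; p there: b:T, d:F. ✓
d: no successors, so Diamond p fails. ✗
e: successors {d}; p there: d:F. ✗
That's 1 of 5 worlds, so 1/5.

1/5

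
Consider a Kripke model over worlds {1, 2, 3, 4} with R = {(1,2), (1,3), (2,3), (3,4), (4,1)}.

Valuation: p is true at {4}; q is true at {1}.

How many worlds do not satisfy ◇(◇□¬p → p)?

1: successors {2, 3}; ◇□¬p → p there: 2:T, 3:F. ✓
2: successors {3}; ◇□¬p → p there: 3:F. ✗
3: successors {4}; ◇□¬p → p there: 4:T. ✓
4: successors {1}; ◇□¬p → p there: 1:F. ✗
Satisfying worlds: {1, 3}.
So ◇(◇□¬p → p) fails at the other 2 worlds.

2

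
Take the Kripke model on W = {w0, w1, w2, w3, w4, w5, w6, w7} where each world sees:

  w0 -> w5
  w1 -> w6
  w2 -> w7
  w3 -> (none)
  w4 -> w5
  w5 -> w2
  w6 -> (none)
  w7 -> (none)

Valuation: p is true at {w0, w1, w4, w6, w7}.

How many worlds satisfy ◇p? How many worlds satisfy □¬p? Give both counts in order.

2 and 6

For ◇p:
w0: successors {w5}; p there: w5:F. ✗
w1: successors {w6}; p there: w6:T. ✓
w2: successors {w7}; p there: w7:T. ✓
w3: no successors, so ◇p fails. ✗
w4: successors {w5}; p there: w5:F. ✗
w5: successors {w2}; p there: w2:F. ✗
w6: no successors, so ◇p fails. ✗
w7: no successors, so ◇p fails. ✗
— 2 worlds.
For □¬p:
w0: successors {w5}; ¬p there: w5:T. ✓
w1: successors {w6}; ¬p there: w6:F. ✗
w2: successors {w7}; ¬p there: w7:F. ✗
w3: no successors, so □¬p holds vacuously. ✓
w4: successors {w5}; ¬p there: w5:T. ✓
w5: successors {w2}; ¬p there: w2:T. ✓
w6: no successors, so □¬p holds vacuously. ✓
w7: no successors, so □¬p holds vacuously. ✓
— 6 worlds.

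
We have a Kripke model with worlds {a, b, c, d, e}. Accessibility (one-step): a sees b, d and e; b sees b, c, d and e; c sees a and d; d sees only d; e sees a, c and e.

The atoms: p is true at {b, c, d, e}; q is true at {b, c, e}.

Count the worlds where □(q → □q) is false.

3

a: successors {b, d, e}; q → □q there: b:F, d:T, e:F. ✗
b: successors {b, c, d, e}; q → □q there: b:F, c:F, d:T, e:F. ✗
c: successors {a, d}; q → □q there: a:T, d:T. ✓
d: successors {d}; q → □q there: d:T. ✓
e: successors {a, c, e}; q → □q there: a:T, c:F, e:F. ✗
Satisfying worlds: {c, d}.
So □(q → □q) fails at the other 3 worlds.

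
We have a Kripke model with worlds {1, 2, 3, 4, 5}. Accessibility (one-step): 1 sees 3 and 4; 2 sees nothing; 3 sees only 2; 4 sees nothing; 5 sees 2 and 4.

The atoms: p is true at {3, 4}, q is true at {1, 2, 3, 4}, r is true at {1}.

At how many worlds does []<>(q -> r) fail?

1: successors {3, 4}; <>(q -> r) there: 3:F, 4:F. ✗
2: no successors, so []<>(q -> r) holds vacuously. ✓
3: successors {2}; <>(q -> r) there: 2:F. ✗
4: no successors, so []<>(q -> r) holds vacuously. ✓
5: successors {2, 4}; <>(q -> r) there: 2:F, 4:F. ✗
Satisfying worlds: {2, 4}.
So []<>(q -> r) fails at the other 3 worlds.

3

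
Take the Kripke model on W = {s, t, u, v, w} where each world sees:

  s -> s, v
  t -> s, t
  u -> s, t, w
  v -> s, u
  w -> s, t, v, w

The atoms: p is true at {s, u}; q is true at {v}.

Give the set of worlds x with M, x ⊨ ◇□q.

∅

s: successors {s, v}; □q there: s:F, v:F. ✗
t: successors {s, t}; □q there: s:F, t:F. ✗
u: successors {s, t, w}; □q there: s:F, t:F, w:F. ✗
v: successors {s, u}; □q there: s:F, u:F. ✗
w: successors {s, t, v, w}; □q there: s:F, t:F, v:F, w:F. ✗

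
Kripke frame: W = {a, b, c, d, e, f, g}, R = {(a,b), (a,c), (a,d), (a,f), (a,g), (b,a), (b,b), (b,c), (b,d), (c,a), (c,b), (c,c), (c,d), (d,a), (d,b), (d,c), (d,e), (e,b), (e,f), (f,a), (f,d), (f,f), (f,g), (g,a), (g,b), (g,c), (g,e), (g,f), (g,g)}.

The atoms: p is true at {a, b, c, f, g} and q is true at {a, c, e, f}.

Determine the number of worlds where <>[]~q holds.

0

a: successors {b, c, d, f, g}; []~q there: b:F, c:F, d:F, f:F, g:F. ✗
b: successors {a, b, c, d}; []~q there: a:F, b:F, c:F, d:F. ✗
c: successors {a, b, c, d}; []~q there: a:F, b:F, c:F, d:F. ✗
d: successors {a, b, c, e}; []~q there: a:F, b:F, c:F, e:F. ✗
e: successors {b, f}; []~q there: b:F, f:F. ✗
f: successors {a, d, f, g}; []~q there: a:F, d:F, f:F, g:F. ✗
g: successors {a, b, c, e, f, g}; []~q there: a:F, b:F, c:F, e:F, f:F, g:F. ✗
Satisfying worlds: ∅.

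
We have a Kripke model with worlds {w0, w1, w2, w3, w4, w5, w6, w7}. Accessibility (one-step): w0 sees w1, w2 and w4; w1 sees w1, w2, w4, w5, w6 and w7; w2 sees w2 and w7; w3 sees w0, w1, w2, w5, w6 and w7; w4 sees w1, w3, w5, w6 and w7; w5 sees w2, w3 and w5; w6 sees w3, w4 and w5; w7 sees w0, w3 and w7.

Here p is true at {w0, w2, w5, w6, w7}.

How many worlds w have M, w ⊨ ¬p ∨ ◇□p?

w0: ¬p is F, ◇□p is T. ✓
w1: ¬p is T, ◇□p is T. ✓
w2: ¬p is F, ◇□p is T. ✓
w3: ¬p is T, ◇□p is T. ✓
w4: ¬p is T, ◇□p is F. ✓
w5: ¬p is F, ◇□p is T. ✓
w6: ¬p is F, ◇□p is F. ✗
w7: ¬p is F, ◇□p is F. ✗
Satisfying worlds: {w0, w1, w2, w3, w4, w5}.

6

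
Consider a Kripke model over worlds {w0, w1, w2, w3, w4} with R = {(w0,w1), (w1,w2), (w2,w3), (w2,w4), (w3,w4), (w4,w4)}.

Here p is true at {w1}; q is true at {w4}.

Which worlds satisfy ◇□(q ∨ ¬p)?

w0: successors {w1}; □(q ∨ ¬p) there: w1:T. ✓
w1: successors {w2}; □(q ∨ ¬p) there: w2:T. ✓
w2: successors {w3, w4}; □(q ∨ ¬p) there: w3:T, w4:T. ✓
w3: successors {w4}; □(q ∨ ¬p) there: w4:T. ✓
w4: successors {w4}; □(q ∨ ¬p) there: w4:T. ✓

{w0, w1, w2, w3, w4}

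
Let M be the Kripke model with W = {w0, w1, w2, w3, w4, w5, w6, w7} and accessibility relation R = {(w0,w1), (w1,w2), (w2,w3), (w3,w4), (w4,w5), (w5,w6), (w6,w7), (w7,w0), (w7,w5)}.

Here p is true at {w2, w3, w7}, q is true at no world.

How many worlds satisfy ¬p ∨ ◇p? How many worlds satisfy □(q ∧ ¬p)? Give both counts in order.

6 and 0

For ¬p ∨ ◇p:
w0: ¬p is T, ◇p is F. ✓
w1: ¬p is T, ◇p is T. ✓
w2: ¬p is F, ◇p is T. ✓
w3: ¬p is F, ◇p is F. ✗
w4: ¬p is T, ◇p is F. ✓
w5: ¬p is T, ◇p is F. ✓
w6: ¬p is T, ◇p is T. ✓
w7: ¬p is F, ◇p is F. ✗
— 6 worlds.
For □(q ∧ ¬p):
w0: successors {w1}; q ∧ ¬p there: w1:F. ✗
w1: successors {w2}; q ∧ ¬p there: w2:F. ✗
w2: successors {w3}; q ∧ ¬p there: w3:F. ✗
w3: successors {w4}; q ∧ ¬p there: w4:F. ✗
w4: successors {w5}; q ∧ ¬p there: w5:F. ✗
w5: successors {w6}; q ∧ ¬p there: w6:F. ✗
w6: successors {w7}; q ∧ ¬p there: w7:F. ✗
w7: successors {w0, w5}; q ∧ ¬p there: w0:F, w5:F. ✗
— 0 worlds.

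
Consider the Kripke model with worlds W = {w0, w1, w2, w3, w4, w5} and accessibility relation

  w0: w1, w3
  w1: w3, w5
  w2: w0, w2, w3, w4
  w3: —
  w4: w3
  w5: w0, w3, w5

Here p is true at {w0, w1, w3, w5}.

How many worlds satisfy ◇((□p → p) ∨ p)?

5

w0: successors {w1, w3}; (□p → p) ∨ p there: w1:T, w3:T. ✓
w1: successors {w3, w5}; (□p → p) ∨ p there: w3:T, w5:T. ✓
w2: successors {w0, w2, w3, w4}; (□p → p) ∨ p there: w0:T, w2:T, w3:T, w4:F. ✓
w3: no successors, so ◇((□p → p) ∨ p) fails. ✗
w4: successors {w3}; (□p → p) ∨ p there: w3:T. ✓
w5: successors {w0, w3, w5}; (□p → p) ∨ p there: w0:T, w3:T, w5:T. ✓
Satisfying worlds: {w0, w1, w2, w4, w5}.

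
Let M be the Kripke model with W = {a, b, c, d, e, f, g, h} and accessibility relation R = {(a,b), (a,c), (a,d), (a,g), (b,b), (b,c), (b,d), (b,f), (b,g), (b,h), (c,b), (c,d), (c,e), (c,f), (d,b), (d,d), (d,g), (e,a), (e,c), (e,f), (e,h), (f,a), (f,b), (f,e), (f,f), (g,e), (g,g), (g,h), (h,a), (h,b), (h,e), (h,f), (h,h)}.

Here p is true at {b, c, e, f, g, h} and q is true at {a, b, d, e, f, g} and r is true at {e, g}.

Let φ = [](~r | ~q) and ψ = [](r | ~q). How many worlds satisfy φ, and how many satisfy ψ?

For [](~r | ~q):
a: successors {b, c, d, g}; ~r | ~q there: b:T, c:T, d:T, g:F. ✗
b: successors {b, c, d, f, g, h}; ~r | ~q there: b:T, c:T, d:T, f:T, g:F, h:T. ✗
c: successors {b, d, e, f}; ~r | ~q there: b:T, d:T, e:F, f:T. ✗
d: successors {b, d, g}; ~r | ~q there: b:T, d:T, g:F. ✗
e: successors {a, c, f, h}; ~r | ~q there: a:T, c:T, f:T, h:T. ✓
f: successors {a, b, e, f}; ~r | ~q there: a:T, b:T, e:F, f:T. ✗
g: successors {e, g, h}; ~r | ~q there: e:F, g:F, h:T. ✗
h: successors {a, b, e, f, h}; ~r | ~q there: a:T, b:T, e:F, f:T, h:T. ✗
— 1 world.
For [](r | ~q):
a: successors {b, c, d, g}; r | ~q there: b:F, c:T, d:F, g:T. ✗
b: successors {b, c, d, f, g, h}; r | ~q there: b:F, c:T, d:F, f:F, g:T, h:T. ✗
c: successors {b, d, e, f}; r | ~q there: b:F, d:F, e:T, f:F. ✗
d: successors {b, d, g}; r | ~q there: b:F, d:F, g:T. ✗
e: successors {a, c, f, h}; r | ~q there: a:F, c:T, f:F, h:T. ✗
f: successors {a, b, e, f}; r | ~q there: a:F, b:F, e:T, f:F. ✗
g: successors {e, g, h}; r | ~q there: e:T, g:T, h:T. ✓
h: successors {a, b, e, f, h}; r | ~q there: a:F, b:F, e:T, f:F, h:T. ✗
— 1 world.

1 and 1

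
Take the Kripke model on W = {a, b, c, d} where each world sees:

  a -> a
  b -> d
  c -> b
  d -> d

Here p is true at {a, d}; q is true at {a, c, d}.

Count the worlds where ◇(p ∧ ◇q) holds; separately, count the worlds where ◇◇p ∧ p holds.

3 and 2

For ◇(p ∧ ◇q):
a: successors {a}; p ∧ ◇q there: a:T. ✓
b: successors {d}; p ∧ ◇q there: d:T. ✓
c: successors {b}; p ∧ ◇q there: b:F. ✗
d: successors {d}; p ∧ ◇q there: d:T. ✓
— 3 worlds.
For ◇◇p ∧ p:
a: ◇◇p is T, p is T. ✓
b: ◇◇p is T, p is F. ✗
c: ◇◇p is T, p is F. ✗
d: ◇◇p is T, p is T. ✓
— 2 worlds.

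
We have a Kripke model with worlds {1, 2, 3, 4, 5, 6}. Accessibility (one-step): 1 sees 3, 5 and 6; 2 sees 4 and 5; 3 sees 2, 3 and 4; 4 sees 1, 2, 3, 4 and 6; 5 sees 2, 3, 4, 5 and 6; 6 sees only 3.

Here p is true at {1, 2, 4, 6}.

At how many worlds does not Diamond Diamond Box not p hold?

1

1: Diamond Diamond Box not p is T. ✗
2: Diamond Diamond Box not p is T. ✗
3: Diamond Diamond Box not p is T. ✗
4: Diamond Diamond Box not p is T. ✗
5: Diamond Diamond Box not p is T. ✗
6: Diamond Diamond Box not p is F. ✓
Satisfying worlds: {6}.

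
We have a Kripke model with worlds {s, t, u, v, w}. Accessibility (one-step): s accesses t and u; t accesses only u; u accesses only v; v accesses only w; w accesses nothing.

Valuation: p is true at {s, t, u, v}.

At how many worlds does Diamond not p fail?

4

s: successors {t, u}; not p there: t:F, u:F. ✗
t: successors {u}; not p there: u:F. ✗
u: successors {v}; not p there: v:F. ✗
v: successors {w}; not p there: w:T. ✓
w: no successors, so Diamond not p fails. ✗
Satisfying worlds: {v}.
So Diamond not p fails at the other 4 worlds.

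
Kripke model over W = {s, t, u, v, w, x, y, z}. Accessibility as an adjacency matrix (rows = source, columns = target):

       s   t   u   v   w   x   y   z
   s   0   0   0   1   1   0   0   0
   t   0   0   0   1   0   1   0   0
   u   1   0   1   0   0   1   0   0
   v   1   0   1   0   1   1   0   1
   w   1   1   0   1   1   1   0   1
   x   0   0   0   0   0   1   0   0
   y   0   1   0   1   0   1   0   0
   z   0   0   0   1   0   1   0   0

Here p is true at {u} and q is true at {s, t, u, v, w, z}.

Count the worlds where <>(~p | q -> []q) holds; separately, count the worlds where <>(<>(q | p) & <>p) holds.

For <>(~p | q -> []q):
s: successors {v, w}; ~p | q -> []q there: v:F, w:F. ✗
t: successors {v, x}; ~p | q -> []q there: v:F, x:F. ✗
u: successors {s, u, x}; ~p | q -> []q there: s:T, u:F, x:F. ✓
v: successors {s, u, w, x, z}; ~p | q -> []q there: s:T, u:F, w:F, x:F, z:F. ✓
w: successors {s, t, v, w, x, z}; ~p | q -> []q there: s:T, t:F, v:F, w:F, x:F, z:F. ✓
x: successors {x}; ~p | q -> []q there: x:F. ✗
y: successors {t, v, x}; ~p | q -> []q there: t:F, v:F, x:F. ✗
z: successors {v, x}; ~p | q -> []q there: v:F, x:F. ✗
— 3 worlds.
For <>(<>(q | p) & <>p):
s: successors {v, w}; <>(q | p) & <>p there: v:T, w:F. ✓
t: successors {v, x}; <>(q | p) & <>p there: v:T, x:F. ✓
u: successors {s, u, x}; <>(q | p) & <>p there: s:F, u:T, x:F. ✓
v: successors {s, u, w, x, z}; <>(q | p) & <>p there: s:F, u:T, w:F, x:F, z:F. ✓
w: successors {s, t, v, w, x, z}; <>(q | p) & <>p there: s:F, t:F, v:T, w:F, x:F, z:F. ✓
x: successors {x}; <>(q | p) & <>p there: x:F. ✗
y: successors {t, v, x}; <>(q | p) & <>p there: t:F, v:T, x:F. ✓
z: successors {v, x}; <>(q | p) & <>p there: v:T, x:F. ✓
— 7 worlds.

3 and 7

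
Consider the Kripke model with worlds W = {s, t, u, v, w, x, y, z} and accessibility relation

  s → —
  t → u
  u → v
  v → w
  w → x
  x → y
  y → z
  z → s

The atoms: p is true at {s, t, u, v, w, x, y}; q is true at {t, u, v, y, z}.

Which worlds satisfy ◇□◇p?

{t, u, v, x, z}

s: no successors, so ◇□◇p fails. ✗
t: successors {u}; □◇p there: u:T. ✓
u: successors {v}; □◇p there: v:T. ✓
v: successors {w}; □◇p there: w:T. ✓
w: successors {x}; □◇p there: x:F. ✗
x: successors {y}; □◇p there: y:T. ✓
y: successors {z}; □◇p there: z:F. ✗
z: successors {s}; □◇p there: s:T. ✓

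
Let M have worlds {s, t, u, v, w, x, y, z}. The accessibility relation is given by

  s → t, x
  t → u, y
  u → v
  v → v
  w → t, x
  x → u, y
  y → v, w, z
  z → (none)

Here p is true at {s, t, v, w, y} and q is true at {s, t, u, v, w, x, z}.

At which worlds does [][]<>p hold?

s: successors {t, x}; []<>p there: t:T, x:T. ✓
t: successors {u, y}; []<>p there: u:T, y:F. ✗
u: successors {v}; []<>p there: v:T. ✓
v: successors {v}; []<>p there: v:T. ✓
w: successors {t, x}; []<>p there: t:T, x:T. ✓
x: successors {u, y}; []<>p there: u:T, y:F. ✗
y: successors {v, w, z}; []<>p there: v:T, w:T, z:T. ✓
z: no successors, so [][]<>p holds vacuously. ✓

{s, u, v, w, y, z}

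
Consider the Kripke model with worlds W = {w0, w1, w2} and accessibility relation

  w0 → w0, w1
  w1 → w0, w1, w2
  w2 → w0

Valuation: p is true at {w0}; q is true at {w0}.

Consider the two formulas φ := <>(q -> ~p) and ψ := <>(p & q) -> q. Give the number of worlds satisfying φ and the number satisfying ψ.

2 and 1

For <>(q -> ~p):
w0: successors {w0, w1}; q -> ~p there: w0:F, w1:T. ✓
w1: successors {w0, w1, w2}; q -> ~p there: w0:F, w1:T, w2:T. ✓
w2: successors {w0}; q -> ~p there: w0:F. ✗
— 2 worlds.
For <>(p & q) -> q:
w0: <>(p & q) is T, q is T. ✓
w1: <>(p & q) is T, q is F. ✗
w2: <>(p & q) is T, q is F. ✗
— 1 world.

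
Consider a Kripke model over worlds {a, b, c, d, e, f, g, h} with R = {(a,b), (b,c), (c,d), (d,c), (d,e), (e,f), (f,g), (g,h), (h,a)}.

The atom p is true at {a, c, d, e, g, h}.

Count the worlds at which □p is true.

a: successors {b}; p there: b:F. ✗
b: successors {c}; p there: c:T. ✓
c: successors {d}; p there: d:T. ✓
d: successors {c, e}; p there: c:T, e:T. ✓
e: successors {f}; p there: f:F. ✗
f: successors {g}; p there: g:T. ✓
g: successors {h}; p there: h:T. ✓
h: successors {a}; p there: a:T. ✓
Satisfying worlds: {b, c, d, f, g, h}.

6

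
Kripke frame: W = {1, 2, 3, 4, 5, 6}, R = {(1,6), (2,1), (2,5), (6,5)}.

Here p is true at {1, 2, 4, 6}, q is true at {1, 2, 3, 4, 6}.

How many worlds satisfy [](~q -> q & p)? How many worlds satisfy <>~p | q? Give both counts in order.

4 and 5

For [](~q -> q & p):
1: successors {6}; ~q -> q & p there: 6:T. ✓
2: successors {1, 5}; ~q -> q & p there: 1:T, 5:F. ✗
3: no successors, so [](~q -> q & p) holds vacuously. ✓
4: no successors, so [](~q -> q & p) holds vacuously. ✓
5: no successors, so [](~q -> q & p) holds vacuously. ✓
6: successors {5}; ~q -> q & p there: 5:F. ✗
— 4 worlds.
For <>~p | q:
1: <>~p is F, q is T. ✓
2: <>~p is T, q is T. ✓
3: <>~p is F, q is T. ✓
4: <>~p is F, q is T. ✓
5: <>~p is F, q is F. ✗
6: <>~p is T, q is T. ✓
— 5 worlds.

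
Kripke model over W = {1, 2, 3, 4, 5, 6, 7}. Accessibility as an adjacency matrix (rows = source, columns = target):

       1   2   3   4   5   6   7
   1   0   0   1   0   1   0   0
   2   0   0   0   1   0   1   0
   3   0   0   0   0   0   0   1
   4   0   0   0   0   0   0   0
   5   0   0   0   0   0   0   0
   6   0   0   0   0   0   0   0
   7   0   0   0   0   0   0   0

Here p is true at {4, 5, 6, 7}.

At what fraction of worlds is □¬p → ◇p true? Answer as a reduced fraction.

1: □¬p is F, ◇p is T. ✓
2: □¬p is F, ◇p is T. ✓
3: □¬p is F, ◇p is T. ✓
4: □¬p is T, ◇p is F. ✗
5: □¬p is T, ◇p is F. ✗
6: □¬p is T, ◇p is F. ✗
7: □¬p is T, ◇p is F. ✗
That's 3 of 7 worlds, so 3/7.

3/7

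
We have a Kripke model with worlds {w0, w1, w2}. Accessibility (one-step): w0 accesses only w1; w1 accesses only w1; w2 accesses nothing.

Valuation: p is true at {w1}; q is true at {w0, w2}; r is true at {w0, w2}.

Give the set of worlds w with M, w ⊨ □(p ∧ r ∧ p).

{w2}

w0: successors {w1}; p ∧ r ∧ p there: w1:F. ✗
w1: successors {w1}; p ∧ r ∧ p there: w1:F. ✗
w2: no successors, so □(p ∧ r ∧ p) holds vacuously. ✓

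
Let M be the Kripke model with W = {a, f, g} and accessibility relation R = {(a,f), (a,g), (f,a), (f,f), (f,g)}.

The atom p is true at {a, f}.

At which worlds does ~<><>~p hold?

{g}

a: <><>~p is T. ✗
f: <><>~p is T. ✗
g: <><>~p is F. ✓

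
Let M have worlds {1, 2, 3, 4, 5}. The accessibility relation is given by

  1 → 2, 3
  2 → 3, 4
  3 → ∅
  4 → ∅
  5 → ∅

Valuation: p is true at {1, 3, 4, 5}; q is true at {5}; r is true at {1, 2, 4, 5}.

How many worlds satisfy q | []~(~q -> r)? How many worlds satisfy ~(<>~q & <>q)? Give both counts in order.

3 and 5

For q | []~(~q -> r):
1: q is F, []~(~q -> r) is F. ✗
2: q is F, []~(~q -> r) is F. ✗
3: q is F, []~(~q -> r) is T. ✓
4: q is F, []~(~q -> r) is T. ✓
5: q is T, []~(~q -> r) is T. ✓
— 3 worlds.
For ~(<>~q & <>q):
1: <>~q & <>q is F. ✓
2: <>~q & <>q is F. ✓
3: <>~q & <>q is F. ✓
4: <>~q & <>q is F. ✓
5: <>~q & <>q is F. ✓
— 5 worlds.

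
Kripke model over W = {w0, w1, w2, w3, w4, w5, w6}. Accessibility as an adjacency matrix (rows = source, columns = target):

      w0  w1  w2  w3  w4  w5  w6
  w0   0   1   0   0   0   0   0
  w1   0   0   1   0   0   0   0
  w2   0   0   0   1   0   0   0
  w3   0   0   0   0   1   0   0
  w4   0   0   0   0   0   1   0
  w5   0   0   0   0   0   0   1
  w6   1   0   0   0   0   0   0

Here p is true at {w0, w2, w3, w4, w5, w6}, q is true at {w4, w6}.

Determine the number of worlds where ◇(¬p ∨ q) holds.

3

w0: successors {w1}; ¬p ∨ q there: w1:T. ✓
w1: successors {w2}; ¬p ∨ q there: w2:F. ✗
w2: successors {w3}; ¬p ∨ q there: w3:F. ✗
w3: successors {w4}; ¬p ∨ q there: w4:T. ✓
w4: successors {w5}; ¬p ∨ q there: w5:F. ✗
w5: successors {w6}; ¬p ∨ q there: w6:T. ✓
w6: successors {w0}; ¬p ∨ q there: w0:F. ✗
Satisfying worlds: {w0, w3, w5}.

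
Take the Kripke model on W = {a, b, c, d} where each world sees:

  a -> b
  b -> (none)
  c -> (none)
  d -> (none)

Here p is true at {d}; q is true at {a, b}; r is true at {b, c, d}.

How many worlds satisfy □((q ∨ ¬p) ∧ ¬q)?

a: successors {b}; (q ∨ ¬p) ∧ ¬q there: b:F. ✗
b: no successors, so □((q ∨ ¬p) ∧ ¬q) holds vacuously. ✓
c: no successors, so □((q ∨ ¬p) ∧ ¬q) holds vacuously. ✓
d: no successors, so □((q ∨ ¬p) ∧ ¬q) holds vacuously. ✓
Satisfying worlds: {b, c, d}.

3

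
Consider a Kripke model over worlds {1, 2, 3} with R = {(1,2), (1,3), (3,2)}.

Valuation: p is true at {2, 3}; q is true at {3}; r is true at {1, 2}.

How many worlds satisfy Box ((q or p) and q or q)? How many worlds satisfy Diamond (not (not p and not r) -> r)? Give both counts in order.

1 and 2

For Box ((q or p) and q or q):
1: successors {2, 3}; (q or p) and q or q there: 2:F, 3:T. ✗
2: no successors, so Box ((q or p) and q or q) holds vacuously. ✓
3: successors {2}; (q or p) and q or q there: 2:F. ✗
— 1 world.
For Diamond (not (not p and not r) -> r):
1: successors {2, 3}; not (not p and not r) -> r there: 2:T, 3:F. ✓
2: no successors, so Diamond (not (not p and not r) -> r) fails. ✗
3: successors {2}; not (not p and not r) -> r there: 2:T. ✓
— 2 worlds.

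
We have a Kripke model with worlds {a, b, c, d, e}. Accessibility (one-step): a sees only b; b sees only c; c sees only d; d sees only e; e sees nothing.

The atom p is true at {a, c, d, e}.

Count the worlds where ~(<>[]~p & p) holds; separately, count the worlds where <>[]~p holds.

4 and 1

For ~(<>[]~p & p):
a: <>[]~p & p is F. ✓
b: <>[]~p & p is F. ✓
c: <>[]~p & p is F. ✓
d: <>[]~p & p is T. ✗
e: <>[]~p & p is F. ✓
— 4 worlds.
For <>[]~p:
a: successors {b}; []~p there: b:F. ✗
b: successors {c}; []~p there: c:F. ✗
c: successors {d}; []~p there: d:F. ✗
d: successors {e}; []~p there: e:T. ✓
e: no successors, so <>[]~p fails. ✗
— 1 world.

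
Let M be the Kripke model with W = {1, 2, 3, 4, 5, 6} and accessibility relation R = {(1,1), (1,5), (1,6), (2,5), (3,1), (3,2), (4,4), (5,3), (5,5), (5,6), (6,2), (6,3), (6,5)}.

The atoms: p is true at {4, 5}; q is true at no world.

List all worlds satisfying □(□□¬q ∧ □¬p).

1: successors {1, 5, 6}; □□¬q ∧ □¬p there: 1:F, 5:F, 6:F. ✗
2: successors {5}; □□¬q ∧ □¬p there: 5:F. ✗
3: successors {1, 2}; □□¬q ∧ □¬p there: 1:F, 2:F. ✗
4: successors {4}; □□¬q ∧ □¬p there: 4:F. ✗
5: successors {3, 5, 6}; □□¬q ∧ □¬p there: 3:T, 5:F, 6:F. ✗
6: successors {2, 3, 5}; □□¬q ∧ □¬p there: 2:F, 3:T, 5:F. ✗

∅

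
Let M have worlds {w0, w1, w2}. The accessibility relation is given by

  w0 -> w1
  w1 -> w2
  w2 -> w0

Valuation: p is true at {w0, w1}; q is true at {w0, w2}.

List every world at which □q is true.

{w1, w2}

w0: successors {w1}; q there: w1:F. ✗
w1: successors {w2}; q there: w2:T. ✓
w2: successors {w0}; q there: w0:T. ✓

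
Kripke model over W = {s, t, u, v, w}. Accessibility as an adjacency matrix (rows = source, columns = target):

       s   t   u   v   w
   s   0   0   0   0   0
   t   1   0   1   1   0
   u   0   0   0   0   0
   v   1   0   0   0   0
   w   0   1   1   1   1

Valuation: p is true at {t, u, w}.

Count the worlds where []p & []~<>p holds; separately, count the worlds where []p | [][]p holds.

2 and 3

For []p & []~<>p:
s: []p is T, []~<>p is T. ✓
t: []p is F, []~<>p is T. ✗
u: []p is T, []~<>p is T. ✓
v: []p is F, []~<>p is T. ✗
w: []p is F, []~<>p is F. ✗
— 2 worlds.
For []p | [][]p:
s: []p is T, [][]p is T. ✓
t: []p is F, [][]p is F. ✗
u: []p is T, [][]p is T. ✓
v: []p is F, [][]p is T. ✓
w: []p is F, [][]p is F. ✗
— 3 worlds.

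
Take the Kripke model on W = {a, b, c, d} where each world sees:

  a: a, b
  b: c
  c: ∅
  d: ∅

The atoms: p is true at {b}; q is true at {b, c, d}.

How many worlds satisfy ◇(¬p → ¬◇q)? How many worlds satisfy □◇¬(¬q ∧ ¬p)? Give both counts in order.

For ◇(¬p → ¬◇q):
a: successors {a, b}; ¬p → ¬◇q there: a:F, b:T. ✓
b: successors {c}; ¬p → ¬◇q there: c:T. ✓
c: no successors, so ◇(¬p → ¬◇q) fails. ✗
d: no successors, so ◇(¬p → ¬◇q) fails. ✗
— 2 worlds.
For □◇¬(¬q ∧ ¬p):
a: successors {a, b}; ◇¬(¬q ∧ ¬p) there: a:T, b:T. ✓
b: successors {c}; ◇¬(¬q ∧ ¬p) there: c:F. ✗
c: no successors, so □◇¬(¬q ∧ ¬p) holds vacuously. ✓
d: no successors, so □◇¬(¬q ∧ ¬p) holds vacuously. ✓
— 3 worlds.

2 and 3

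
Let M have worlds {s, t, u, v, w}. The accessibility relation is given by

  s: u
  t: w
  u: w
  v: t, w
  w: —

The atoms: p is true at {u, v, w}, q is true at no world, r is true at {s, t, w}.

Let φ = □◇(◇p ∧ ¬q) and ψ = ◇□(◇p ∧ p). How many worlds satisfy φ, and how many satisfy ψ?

For □◇(◇p ∧ ¬q):
s: successors {u}; ◇(◇p ∧ ¬q) there: u:F. ✗
t: successors {w}; ◇(◇p ∧ ¬q) there: w:F. ✗
u: successors {w}; ◇(◇p ∧ ¬q) there: w:F. ✗
v: successors {t, w}; ◇(◇p ∧ ¬q) there: t:F, w:F. ✗
w: no successors, so □◇(◇p ∧ ¬q) holds vacuously. ✓
— 1 world.
For ◇□(◇p ∧ p):
s: successors {u}; □(◇p ∧ p) there: u:F. ✗
t: successors {w}; □(◇p ∧ p) there: w:T. ✓
u: successors {w}; □(◇p ∧ p) there: w:T. ✓
v: successors {t, w}; □(◇p ∧ p) there: t:F, w:T. ✓
w: no successors, so ◇□(◇p ∧ p) fails. ✗
— 3 worlds.

1 and 3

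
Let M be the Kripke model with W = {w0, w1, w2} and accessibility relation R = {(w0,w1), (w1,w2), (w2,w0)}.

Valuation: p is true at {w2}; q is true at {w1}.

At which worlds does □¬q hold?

{w1, w2}

w0: successors {w1}; ¬q there: w1:F. ✗
w1: successors {w2}; ¬q there: w2:T. ✓
w2: successors {w0}; ¬q there: w0:T. ✓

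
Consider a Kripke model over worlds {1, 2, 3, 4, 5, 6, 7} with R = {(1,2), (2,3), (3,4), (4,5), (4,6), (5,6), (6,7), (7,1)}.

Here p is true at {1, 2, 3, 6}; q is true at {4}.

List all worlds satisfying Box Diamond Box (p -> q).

1: successors {2}; Diamond Box (p -> q) there: 2:T. ✓
2: successors {3}; Diamond Box (p -> q) there: 3:F. ✗
3: successors {4}; Diamond Box (p -> q) there: 4:T. ✓
4: successors {5, 6}; Diamond Box (p -> q) there: 5:T, 6:F. ✗
5: successors {6}; Diamond Box (p -> q) there: 6:F. ✗
6: successors {7}; Diamond Box (p -> q) there: 7:F. ✗
7: successors {1}; Diamond Box (p -> q) there: 1:F. ✗

{1, 3}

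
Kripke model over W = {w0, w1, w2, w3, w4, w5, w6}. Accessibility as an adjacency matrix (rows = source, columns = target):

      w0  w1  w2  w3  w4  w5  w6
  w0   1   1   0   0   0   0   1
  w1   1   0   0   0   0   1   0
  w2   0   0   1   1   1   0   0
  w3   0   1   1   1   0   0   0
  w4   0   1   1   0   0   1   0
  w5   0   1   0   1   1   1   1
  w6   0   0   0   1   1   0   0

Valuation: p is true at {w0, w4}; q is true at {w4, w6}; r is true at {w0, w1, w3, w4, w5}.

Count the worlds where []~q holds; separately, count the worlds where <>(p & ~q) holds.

3 and 2

For []~q:
w0: successors {w0, w1, w6}; ~q there: w0:T, w1:T, w6:F. ✗
w1: successors {w0, w5}; ~q there: w0:T, w5:T. ✓
w2: successors {w2, w3, w4}; ~q there: w2:T, w3:T, w4:F. ✗
w3: successors {w1, w2, w3}; ~q there: w1:T, w2:T, w3:T. ✓
w4: successors {w1, w2, w5}; ~q there: w1:T, w2:T, w5:T. ✓
w5: successors {w1, w3, w4, w5, w6}; ~q there: w1:T, w3:T, w4:F, w5:T, w6:F. ✗
w6: successors {w3, w4}; ~q there: w3:T, w4:F. ✗
— 3 worlds.
For <>(p & ~q):
w0: successors {w0, w1, w6}; p & ~q there: w0:T, w1:F, w6:F. ✓
w1: successors {w0, w5}; p & ~q there: w0:T, w5:F. ✓
w2: successors {w2, w3, w4}; p & ~q there: w2:F, w3:F, w4:F. ✗
w3: successors {w1, w2, w3}; p & ~q there: w1:F, w2:F, w3:F. ✗
w4: successors {w1, w2, w5}; p & ~q there: w1:F, w2:F, w5:F. ✗
w5: successors {w1, w3, w4, w5, w6}; p & ~q there: w1:F, w3:F, w4:F, w5:F, w6:F. ✗
w6: successors {w3, w4}; p & ~q there: w3:F, w4:F. ✗
— 2 worlds.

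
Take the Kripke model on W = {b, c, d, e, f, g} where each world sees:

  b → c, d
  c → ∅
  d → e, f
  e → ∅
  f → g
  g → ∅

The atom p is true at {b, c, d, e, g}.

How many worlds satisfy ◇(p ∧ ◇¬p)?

1

b: successors {c, d}; p ∧ ◇¬p there: c:F, d:T. ✓
c: no successors, so ◇(p ∧ ◇¬p) fails. ✗
d: successors {e, f}; p ∧ ◇¬p there: e:F, f:F. ✗
e: no successors, so ◇(p ∧ ◇¬p) fails. ✗
f: successors {g}; p ∧ ◇¬p there: g:F. ✗
g: no successors, so ◇(p ∧ ◇¬p) fails. ✗
Satisfying worlds: {b}.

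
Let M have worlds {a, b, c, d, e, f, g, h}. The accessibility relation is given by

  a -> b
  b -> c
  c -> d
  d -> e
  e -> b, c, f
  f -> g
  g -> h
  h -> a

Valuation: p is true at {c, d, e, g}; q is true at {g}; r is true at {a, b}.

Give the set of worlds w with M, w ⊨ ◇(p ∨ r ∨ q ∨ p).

{a, b, c, d, e, f, h}

a: successors {b}; p ∨ r ∨ q ∨ p there: b:T. ✓
b: successors {c}; p ∨ r ∨ q ∨ p there: c:T. ✓
c: successors {d}; p ∨ r ∨ q ∨ p there: d:T. ✓
d: successors {e}; p ∨ r ∨ q ∨ p there: e:T. ✓
e: successors {b, c, f}; p ∨ r ∨ q ∨ p there: b:T, c:T, f:F. ✓
f: successors {g}; p ∨ r ∨ q ∨ p there: g:T. ✓
g: successors {h}; p ∨ r ∨ q ∨ p there: h:F. ✗
h: successors {a}; p ∨ r ∨ q ∨ p there: a:T. ✓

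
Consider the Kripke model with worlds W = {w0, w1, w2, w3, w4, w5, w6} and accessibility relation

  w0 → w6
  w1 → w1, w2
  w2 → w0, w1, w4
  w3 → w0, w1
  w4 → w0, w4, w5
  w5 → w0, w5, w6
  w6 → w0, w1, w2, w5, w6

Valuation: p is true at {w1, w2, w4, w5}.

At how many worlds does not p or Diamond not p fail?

1

w0: not p is T, Diamond not p is T. ✓
w1: not p is F, Diamond not p is F. ✗
w2: not p is F, Diamond not p is T. ✓
w3: not p is T, Diamond not p is T. ✓
w4: not p is F, Diamond not p is T. ✓
w5: not p is F, Diamond not p is T. ✓
w6: not p is T, Diamond not p is T. ✓
Satisfying worlds: {w0, w2, w3, w4, w5, w6}.
So not p or Diamond not p fails at the other 1 world.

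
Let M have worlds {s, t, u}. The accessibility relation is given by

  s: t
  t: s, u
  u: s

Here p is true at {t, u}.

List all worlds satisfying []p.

{s}

s: successors {t}; p there: t:T. ✓
t: successors {s, u}; p there: s:F, u:T. ✗
u: successors {s}; p there: s:F. ✗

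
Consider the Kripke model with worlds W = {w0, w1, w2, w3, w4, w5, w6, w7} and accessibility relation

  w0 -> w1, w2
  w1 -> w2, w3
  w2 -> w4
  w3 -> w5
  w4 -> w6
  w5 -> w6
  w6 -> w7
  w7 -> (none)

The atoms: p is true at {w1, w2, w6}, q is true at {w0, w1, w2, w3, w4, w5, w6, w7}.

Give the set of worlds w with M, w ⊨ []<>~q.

w0: successors {w1, w2}; <>~q there: w1:F, w2:F. ✗
w1: successors {w2, w3}; <>~q there: w2:F, w3:F. ✗
w2: successors {w4}; <>~q there: w4:F. ✗
w3: successors {w5}; <>~q there: w5:F. ✗
w4: successors {w6}; <>~q there: w6:F. ✗
w5: successors {w6}; <>~q there: w6:F. ✗
w6: successors {w7}; <>~q there: w7:F. ✗
w7: no successors, so []<>~q holds vacuously. ✓

{w7}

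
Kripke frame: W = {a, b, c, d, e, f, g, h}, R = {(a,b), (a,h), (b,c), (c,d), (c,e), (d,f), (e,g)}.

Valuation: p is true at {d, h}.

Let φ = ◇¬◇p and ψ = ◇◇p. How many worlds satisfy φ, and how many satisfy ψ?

4 and 1

For ◇¬◇p:
a: successors {b, h}; ¬◇p there: b:T, h:T. ✓
b: successors {c}; ¬◇p there: c:F. ✗
c: successors {d, e}; ¬◇p there: d:T, e:T. ✓
d: successors {f}; ¬◇p there: f:T. ✓
e: successors {g}; ¬◇p there: g:T. ✓
f: no successors, so ◇¬◇p fails. ✗
g: no successors, so ◇¬◇p fails. ✗
h: no successors, so ◇¬◇p fails. ✗
— 4 worlds.
For ◇◇p:
a: successors {b, h}; ◇p there: b:F, h:F. ✗
b: successors {c}; ◇p there: c:T. ✓
c: successors {d, e}; ◇p there: d:F, e:F. ✗
d: successors {f}; ◇p there: f:F. ✗
e: successors {g}; ◇p there: g:F. ✗
f: no successors, so ◇◇p fails. ✗
g: no successors, so ◇◇p fails. ✗
h: no successors, so ◇◇p fails. ✗
— 1 world.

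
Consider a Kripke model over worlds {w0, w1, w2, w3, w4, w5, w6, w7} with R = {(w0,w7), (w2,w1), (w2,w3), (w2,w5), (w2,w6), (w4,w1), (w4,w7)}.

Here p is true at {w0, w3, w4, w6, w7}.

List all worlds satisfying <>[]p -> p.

{w0, w1, w3, w4, w5, w6, w7}

w0: <>[]p is T, p is T. ✓
w1: <>[]p is F, p is F. ✓
w2: <>[]p is T, p is F. ✗
w3: <>[]p is F, p is T. ✓
w4: <>[]p is T, p is T. ✓
w5: <>[]p is F, p is F. ✓
w6: <>[]p is F, p is T. ✓
w7: <>[]p is F, p is T. ✓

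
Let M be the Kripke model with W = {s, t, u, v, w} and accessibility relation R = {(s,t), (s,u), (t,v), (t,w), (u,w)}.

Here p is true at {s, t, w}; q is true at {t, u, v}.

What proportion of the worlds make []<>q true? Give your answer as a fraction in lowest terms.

s: successors {t, u}; <>q there: t:T, u:F. ✗
t: successors {v, w}; <>q there: v:F, w:F. ✗
u: successors {w}; <>q there: w:F. ✗
v: no successors, so []<>q holds vacuously. ✓
w: no successors, so []<>q holds vacuously. ✓
That's 2 of 5 worlds, so 2/5.

2/5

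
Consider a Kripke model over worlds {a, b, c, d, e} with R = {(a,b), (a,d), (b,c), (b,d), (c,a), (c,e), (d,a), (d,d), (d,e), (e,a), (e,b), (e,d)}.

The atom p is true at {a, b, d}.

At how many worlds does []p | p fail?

a: []p is T, p is T. ✓
b: []p is F, p is T. ✓
c: []p is F, p is F. ✗
d: []p is F, p is T. ✓
e: []p is T, p is F. ✓
Satisfying worlds: {a, b, d, e}.
So []p | p fails at the other 1 world.

1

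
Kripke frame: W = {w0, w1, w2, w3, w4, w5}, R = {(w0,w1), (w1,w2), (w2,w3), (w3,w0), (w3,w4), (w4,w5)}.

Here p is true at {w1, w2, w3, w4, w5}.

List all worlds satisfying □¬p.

w0: successors {w1}; ¬p there: w1:F. ✗
w1: successors {w2}; ¬p there: w2:F. ✗
w2: successors {w3}; ¬p there: w3:F. ✗
w3: successors {w0, w4}; ¬p there: w0:T, w4:F. ✗
w4: successors {w5}; ¬p there: w5:F. ✗
w5: no successors, so □¬p holds vacuously. ✓

{w5}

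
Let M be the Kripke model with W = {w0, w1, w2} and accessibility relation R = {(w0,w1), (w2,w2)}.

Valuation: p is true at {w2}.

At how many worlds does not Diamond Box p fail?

w0: Diamond Box p is T. ✗
w1: Diamond Box p is F. ✓
w2: Diamond Box p is T. ✗
Satisfying worlds: {w1}.
So not Diamond Box p fails at the other 2 worlds.

2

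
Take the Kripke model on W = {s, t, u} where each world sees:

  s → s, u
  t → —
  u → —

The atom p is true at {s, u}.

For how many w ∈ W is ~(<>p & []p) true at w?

2

s: <>p & []p is T. ✗
t: <>p & []p is F. ✓
u: <>p & []p is F. ✓
Satisfying worlds: {t, u}.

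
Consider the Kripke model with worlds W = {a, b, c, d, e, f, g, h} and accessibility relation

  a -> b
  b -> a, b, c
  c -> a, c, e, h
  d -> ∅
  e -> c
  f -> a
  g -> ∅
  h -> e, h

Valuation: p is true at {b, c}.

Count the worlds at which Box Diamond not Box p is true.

8

a: successors {b}; Diamond not Box p there: b:T. ✓
b: successors {a, b, c}; Diamond not Box p there: a:T, b:T, c:T. ✓
c: successors {a, c, e, h}; Diamond not Box p there: a:T, c:T, e:T, h:T. ✓
d: no successors, so Box Diamond not Box p holds vacuously. ✓
e: successors {c}; Diamond not Box p there: c:T. ✓
f: successors {a}; Diamond not Box p there: a:T. ✓
g: no successors, so Box Diamond not Box p holds vacuously. ✓
h: successors {e, h}; Diamond not Box p there: e:T, h:T. ✓
Satisfying worlds: {a, b, c, d, e, f, g, h}.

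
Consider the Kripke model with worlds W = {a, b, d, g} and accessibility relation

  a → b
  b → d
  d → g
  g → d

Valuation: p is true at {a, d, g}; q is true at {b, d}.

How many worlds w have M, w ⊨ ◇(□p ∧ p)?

a: successors {b}; □p ∧ p there: b:F. ✗
b: successors {d}; □p ∧ p there: d:T. ✓
d: successors {g}; □p ∧ p there: g:T. ✓
g: successors {d}; □p ∧ p there: d:T. ✓
Satisfying worlds: {b, d, g}.

3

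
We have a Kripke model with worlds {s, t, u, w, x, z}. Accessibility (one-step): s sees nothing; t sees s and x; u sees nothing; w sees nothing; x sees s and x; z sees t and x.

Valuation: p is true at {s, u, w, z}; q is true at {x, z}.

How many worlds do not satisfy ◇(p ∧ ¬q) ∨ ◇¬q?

3

s: ◇(p ∧ ¬q) is F, ◇¬q is F. ✗
t: ◇(p ∧ ¬q) is T, ◇¬q is T. ✓
u: ◇(p ∧ ¬q) is F, ◇¬q is F. ✗
w: ◇(p ∧ ¬q) is F, ◇¬q is F. ✗
x: ◇(p ∧ ¬q) is T, ◇¬q is T. ✓
z: ◇(p ∧ ¬q) is F, ◇¬q is T. ✓
Satisfying worlds: {t, x, z}.
So ◇(p ∧ ¬q) ∨ ◇¬q fails at the other 3 worlds.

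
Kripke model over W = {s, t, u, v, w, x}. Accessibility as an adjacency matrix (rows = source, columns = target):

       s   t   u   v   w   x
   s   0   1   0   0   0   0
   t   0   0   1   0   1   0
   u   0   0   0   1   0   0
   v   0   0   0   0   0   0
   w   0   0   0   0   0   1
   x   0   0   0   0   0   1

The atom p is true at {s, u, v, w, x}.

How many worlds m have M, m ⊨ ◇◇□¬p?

s: successors {t}; ◇□¬p there: t:F. ✗
t: successors {u, w}; ◇□¬p there: u:T, w:F. ✓
u: successors {v}; ◇□¬p there: v:F. ✗
v: no successors, so ◇◇□¬p fails. ✗
w: successors {x}; ◇□¬p there: x:F. ✗
x: successors {x}; ◇□¬p there: x:F. ✗
Satisfying worlds: {t}.

1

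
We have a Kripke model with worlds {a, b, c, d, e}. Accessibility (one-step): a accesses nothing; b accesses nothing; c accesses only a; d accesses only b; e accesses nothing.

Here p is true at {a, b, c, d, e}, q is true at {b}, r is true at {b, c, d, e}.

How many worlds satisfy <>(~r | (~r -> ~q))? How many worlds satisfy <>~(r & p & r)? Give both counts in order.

For <>(~r | (~r -> ~q)):
a: no successors, so <>(~r | (~r -> ~q)) fails. ✗
b: no successors, so <>(~r | (~r -> ~q)) fails. ✗
c: successors {a}; ~r | (~r -> ~q) there: a:T. ✓
d: successors {b}; ~r | (~r -> ~q) there: b:T. ✓
e: no successors, so <>(~r | (~r -> ~q)) fails. ✗
— 2 worlds.
For <>~(r & p & r):
a: no successors, so <>~(r & p & r) fails. ✗
b: no successors, so <>~(r & p & r) fails. ✗
c: successors {a}; ~(r & p & r) there: a:T. ✓
d: successors {b}; ~(r & p & r) there: b:F. ✗
e: no successors, so <>~(r & p & r) fails. ✗
— 1 world.

2 and 1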